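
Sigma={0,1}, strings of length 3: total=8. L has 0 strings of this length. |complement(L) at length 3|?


Alphabet: {0,1}
String length: 3
Total strings of length 3 = 2^3 = 8
Strings in L = 0
Complement = total - |L|
= 8 - 0
= 8

8


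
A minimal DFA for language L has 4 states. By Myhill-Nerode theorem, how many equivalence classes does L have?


Myhill-Nerode theorem:
Number of equivalence classes = number of states in minimal DFA
Minimal DFA states = 4
Therefore equivalence classes = 4

4


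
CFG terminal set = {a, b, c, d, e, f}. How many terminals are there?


Terminal symbols: a, b, c, d, e, f
Counting each: a (#1), b (#2), c (#3), d (#4), e (#5), f (#6)
Total = 6

6


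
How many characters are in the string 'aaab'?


String: 'aaab'
Counting characters:
  'a' appears 3 time(s)
  'b' appears 1 time(s)
Total length = 3 + 1 = 4

4


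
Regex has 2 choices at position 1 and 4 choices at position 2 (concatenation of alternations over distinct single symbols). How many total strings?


First group: 2 alternatives
Second group: 4 alternatives
Concatenation: each choice from group 1 pairs with each from group 2
Total = 2 x 4 = 8

8


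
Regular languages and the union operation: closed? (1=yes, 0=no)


Regular languages are closed under all standard operations:
- Union: Yes (product construction)
- Intersection: Yes (product construction)
- Complement: Yes (swap accept/reject)
- Concatenation: Yes (NFA construction)
Operation: union -> Closed

1


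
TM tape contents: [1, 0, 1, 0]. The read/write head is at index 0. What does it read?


Tape: [1, 0, 1, 0]
Positions: 0 1 2 3
Values:    1 0 1 0
Head at position 0
tape[0] = 1

1


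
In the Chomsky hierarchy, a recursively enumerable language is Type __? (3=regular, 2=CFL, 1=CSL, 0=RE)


Chomsky hierarchy levels:
  Type 3: Regular (DFA/NFA/regex)
  Type 2: Context-free (PDA)
  Type 1: Context-sensitive
  Type 0: Recursively enumerable (TM)
'recursively enumerable' corresponds to Type 0

0


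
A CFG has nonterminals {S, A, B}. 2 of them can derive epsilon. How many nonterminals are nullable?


Nonterminals: {S, A, B}
A nonterminal is nullable if it can derive epsilon
Counting nullable nonterminals: 2
Total nullable = 2

2


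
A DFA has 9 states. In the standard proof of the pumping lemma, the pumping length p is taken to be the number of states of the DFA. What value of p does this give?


Pumping lemma for regular languages (standard proof):
Take p = |Q|, the number of DFA states.
Any string of length >= |Q| passes through |Q|+1 states while reading its first |Q| symbols,
so by pigeonhole some state repeats, giving the loop that can be pumped.
Here |Q| = 9
Therefore the proof uses p = 9

9


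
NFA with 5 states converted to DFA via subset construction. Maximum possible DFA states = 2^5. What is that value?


NFA has 5 states
Subset construction: each DFA state = subset of NFA states
Maximum subsets = 2^5
2^5 = 32

32


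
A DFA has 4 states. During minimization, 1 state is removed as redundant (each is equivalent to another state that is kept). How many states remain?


Original DFA: 4 states
Redundant states removed: 1
Minimized states = original - removed
= 4 - 1
= 3

3


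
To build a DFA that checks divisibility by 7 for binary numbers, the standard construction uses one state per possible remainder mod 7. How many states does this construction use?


Divisibility by 7 is tracked via the remainder mod 7: 0, 1, ..., 6
The construction assigns one state to each remainder
Number of remainders = 7

7


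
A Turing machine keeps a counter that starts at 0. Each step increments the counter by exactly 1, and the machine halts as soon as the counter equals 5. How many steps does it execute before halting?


Counter starts at 0. Counting sequence:
  Step 1: counter = 1
  Step 2: counter = 2
  Step 3: counter = 3
  Step 4: counter = 4
  Step 5: counter = 5
Counter reached 5 -> halt
Total steps = 5

5


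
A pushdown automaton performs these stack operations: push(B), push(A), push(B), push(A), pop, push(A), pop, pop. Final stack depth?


Tracing stack operations:
  push(B) -> stack = [B], depth=1
  push(A) -> stack = [B,A], depth=2
  push(B) -> stack = [B,A,B], depth=3
  push(A) -> stack = [B,A,B,A], depth=4
  pop -> removed A, stack = [B,A,B], depth=3
  push(A) -> stack = [B,A,B,A], depth=4
  pop -> removed A, stack = [B,A,B], depth=3
  pop -> removed B, stack = [B,A], depth=2
Final depth = 2

2


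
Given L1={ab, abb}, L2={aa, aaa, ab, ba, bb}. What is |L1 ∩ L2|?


L1 = {ab, abb}
L2 = {aa, aaa, ab, ba, bb}
Checking each string in L1 against L2:
  'ab': in L2? Yes
  'abb': in L2? No
Intersection = {ab}
|L1 ∩ L2| = 1

1


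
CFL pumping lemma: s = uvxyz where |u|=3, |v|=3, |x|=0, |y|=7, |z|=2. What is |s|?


|s| = |u| + |v| + |x| + |y| + |z|
= 3 + 3 + 0 + 7 + 2
= 6 + 0 + 9
= 6 + 9
= 15

15


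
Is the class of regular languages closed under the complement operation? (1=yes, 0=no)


Regular languages are closed under:
- Union (DFA product construction)
- Intersection (DFA product construction)
- Complement (swap accept/reject states)
- Concatenation (NFA construction)
- Kleene star (NFA construction)
complement is in this list
Therefore: closed

1


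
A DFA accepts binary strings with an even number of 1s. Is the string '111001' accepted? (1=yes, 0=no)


DFA has 2 states: q_even (start, accept=yes) and q_odd
Processing string '111001' character by character:
  Position 0: read '1', 1-count=1 -> q_odd
  Position 1: read '1', 1-count=2 -> q_even
  Position 2: read '1', 1-count=3 -> q_odd
  Position 3: read '0', 1-count=3 -> q_odd (no change)
  Position 4: read '0', 1-count=3 -> q_odd (no change)
  Position 5: read '1', 1-count=4 -> q_even
Final state: q_even, total 1s = 4 (even); the DFA requires an even count -> accept

1


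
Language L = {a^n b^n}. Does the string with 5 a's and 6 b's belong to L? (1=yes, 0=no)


Language requires equal numbers of a's and b's
PDA pushes for each 'a', pops for each 'b'
Number of a's = 5
Number of b's = 6
5 != 6 -> Reject

0


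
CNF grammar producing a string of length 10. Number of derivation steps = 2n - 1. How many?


Chomsky Normal Form derivation:
String length n = 10
Each step either:
  - Splits a nonterminal into two (n-1 such steps)
  - Converts a nonterminal to terminal (n such steps)
Total = (n-1) + n = 2n - 1
= 2(10) - 1
= 20 - 1
= 19

19


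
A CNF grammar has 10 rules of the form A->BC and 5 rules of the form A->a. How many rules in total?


CNF allows two rule forms:
  A -> BC (binary): 10 rules
  A -> a (terminal): 5 rules
Total = 10 + 5 = 15

15


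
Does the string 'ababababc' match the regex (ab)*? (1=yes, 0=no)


Pattern: (ab)*
String: 'ababababc'
Pattern requires: zero or more repetitions of 'ab'
Length 9 is odd -> cannot be (ab)* -> no match
Result: 0

0


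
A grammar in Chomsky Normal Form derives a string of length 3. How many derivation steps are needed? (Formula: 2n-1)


Chomsky Normal Form derivation:
String length n = 3
Each step either:
  - Splits a nonterminal into two (n-1 such steps)
  - Converts a nonterminal to terminal (n such steps)
Total = (n-1) + n = 2n - 1
= 2(3) - 1
= 6 - 1
= 5

5


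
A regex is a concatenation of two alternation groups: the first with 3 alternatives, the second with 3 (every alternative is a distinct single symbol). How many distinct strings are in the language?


First group: 3 alternatives
Second group: 3 alternatives
Concatenation: each choice from group 1 pairs with each from group 2
Total = 3 x 3 = 9

9


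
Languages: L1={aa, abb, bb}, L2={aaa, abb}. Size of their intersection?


L1 = {aa, abb, bb}
L2 = {aaa, abb}
Checking each string in L1 against L2:
  'aa': in L2? No
  'abb': in L2? Yes
  'bb': in L2? No
Intersection = {abb}
|L1 ∩ L2| = 1

1


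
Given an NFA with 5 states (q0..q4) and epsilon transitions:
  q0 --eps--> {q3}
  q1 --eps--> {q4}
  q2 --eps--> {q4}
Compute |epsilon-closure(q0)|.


Starting from q0
Initialize closure = {q0}
Follow epsilon from q0 -> add q3
Final closure: {q0, q3}
Size = 2

2


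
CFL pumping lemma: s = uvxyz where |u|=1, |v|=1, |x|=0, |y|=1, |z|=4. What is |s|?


|s| = |u| + |v| + |x| + |y| + |z|
= 1 + 1 + 0 + 1 + 4
= 2 + 0 + 5
= 2 + 5
= 7

7


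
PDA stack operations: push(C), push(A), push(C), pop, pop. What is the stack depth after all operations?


Tracing stack operations:
  push(C) -> stack = [C], depth=1
  push(A) -> stack = [C,A], depth=2
  push(C) -> stack = [C,A,C], depth=3
  pop -> removed C, stack = [C,A], depth=2
  pop -> removed A, stack = [C], depth=1
Final depth = 1

1


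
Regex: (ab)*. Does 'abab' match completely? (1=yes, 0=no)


Pattern: (ab)*
String: 'abab'
Pattern requires: zero or more repetitions of 'ab'
Pairs: ['ab', 'ab']
All pairs are 'ab'? Yes
Result: 1

1


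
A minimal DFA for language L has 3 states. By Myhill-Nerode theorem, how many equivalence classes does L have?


Myhill-Nerode theorem:
Number of equivalence classes = number of states in minimal DFA
Minimal DFA states = 3
Therefore equivalence classes = 3

3


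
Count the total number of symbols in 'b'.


String: 'b'
Counting characters:
  'b' appears 1 time(s)
Total length = 0 + 1 = 1

1


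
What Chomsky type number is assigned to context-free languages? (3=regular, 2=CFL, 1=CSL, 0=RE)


Chomsky hierarchy levels:
  Type 3: Regular (DFA/NFA/regex)
  Type 2: Context-free (PDA)
  Type 1: Context-sensitive
  Type 0: Recursively enumerable (TM)
'context-free' corresponds to Type 2

2


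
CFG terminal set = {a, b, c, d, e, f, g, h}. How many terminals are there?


Terminal symbols: a, b, c, d, e, f, g, h
Counting each: a (#1), b (#2), c (#3), d (#4), e (#5), f (#6), g (#7), h (#8)
Total = 8

8


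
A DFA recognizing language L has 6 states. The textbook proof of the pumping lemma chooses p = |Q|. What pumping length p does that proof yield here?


Pumping lemma for regular languages (standard proof):
Take p = |Q|, the number of DFA states.
Any string of length >= |Q| passes through |Q|+1 states while reading its first |Q| symbols,
so by pigeonhole some state repeats, giving the loop that can be pumped.
Here |Q| = 6
Therefore the proof uses p = 6

6


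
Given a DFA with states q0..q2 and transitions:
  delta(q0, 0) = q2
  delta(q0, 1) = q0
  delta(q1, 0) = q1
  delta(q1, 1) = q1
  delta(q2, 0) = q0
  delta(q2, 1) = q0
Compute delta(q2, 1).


Looking up transition function:
delta(q2, 1) in the table
Row: q2, Column: 1
Result: q0

q0


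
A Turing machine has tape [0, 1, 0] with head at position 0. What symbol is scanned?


Tape: [0, 1, 0]
Positions: 0 1 2
Values:    0 1 0
Head at position 0
tape[0] = 0

0


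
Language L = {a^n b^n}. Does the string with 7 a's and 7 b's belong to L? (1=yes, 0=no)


Language requires equal numbers of a's and b's
PDA pushes for each 'a', pops for each 'b'
Number of a's = 7
Number of b's = 7
7 == 7 -> Accept

1


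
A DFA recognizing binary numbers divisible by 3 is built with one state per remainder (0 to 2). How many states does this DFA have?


Divisibility by 3 is tracked via the remainder mod 3: 0, 1, ..., 2
The construction assigns one state to each remainder
Number of remainders = 3

3


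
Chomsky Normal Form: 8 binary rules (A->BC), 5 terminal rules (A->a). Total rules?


CNF allows two rule forms:
  A -> BC (binary): 8 rules
  A -> a (terminal): 5 rules
Total = 8 + 5 = 13

13


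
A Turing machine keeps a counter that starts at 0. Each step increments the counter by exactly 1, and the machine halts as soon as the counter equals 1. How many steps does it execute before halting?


Counter starts at 0. Counting sequence:
  Step 1: counter = 1
Counter reached 1 -> halt
Total steps = 1

1


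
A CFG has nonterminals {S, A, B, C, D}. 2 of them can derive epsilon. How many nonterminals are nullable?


Nonterminals: {S, A, B, C, D}
A nonterminal is nullable if it can derive epsilon
Counting nullable nonterminals: 2
Total nullable = 2

2


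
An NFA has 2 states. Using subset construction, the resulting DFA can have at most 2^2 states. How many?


NFA has 2 states
Subset construction: each DFA state = subset of NFA states
Maximum subsets = 2^2
2^2 = 4

4


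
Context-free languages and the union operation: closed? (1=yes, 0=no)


CFL closure properties:
  Closed under: union, concatenation, Kleene star
  NOT closed under: intersection, complement
Operation 'union' is in closed list -> Yes (closed)

1


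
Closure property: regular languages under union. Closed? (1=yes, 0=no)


Regular languages are closed under:
- Union (DFA product construction)
- Intersection (DFA product construction)
- Complement (swap accept/reject states)
- Concatenation (NFA construction)
- Kleene star (NFA construction)
union is in this list
Therefore: closed

1


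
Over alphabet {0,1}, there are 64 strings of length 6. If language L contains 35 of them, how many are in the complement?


Alphabet: {0,1}
String length: 6
Total strings of length 6 = 2^6 = 64
Strings in L = 35
Complement = total - |L|
= 64 - 35
= 29

29


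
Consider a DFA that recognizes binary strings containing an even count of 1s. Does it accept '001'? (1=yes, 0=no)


DFA has 2 states: q_even (start, accept=yes) and q_odd
Processing string '001' character by character:
  Position 0: read '0', 1-count=0 -> q_even (no change)
  Position 1: read '0', 1-count=0 -> q_even (no change)
  Position 2: read '1', 1-count=1 -> q_odd
Final state: q_odd, total 1s = 1 (odd); the DFA requires an even count -> reject

0


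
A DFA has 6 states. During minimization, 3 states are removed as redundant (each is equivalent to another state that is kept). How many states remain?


Original DFA: 6 states
Redundant states removed: 3
Minimized states = original - removed
= 6 - 3
= 3

3


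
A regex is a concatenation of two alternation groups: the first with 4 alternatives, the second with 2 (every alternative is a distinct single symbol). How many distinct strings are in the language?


First group: 4 alternatives
Second group: 2 alternatives
Concatenation: each choice from group 1 pairs with each from group 2
Total = 4 x 2 = 8

8


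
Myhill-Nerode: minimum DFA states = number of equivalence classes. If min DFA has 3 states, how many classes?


Myhill-Nerode theorem:
Number of equivalence classes = number of states in minimal DFA
Minimal DFA states = 3
Therefore equivalence classes = 3

3


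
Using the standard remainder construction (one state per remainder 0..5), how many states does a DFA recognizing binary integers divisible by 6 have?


Divisibility by 6 is tracked via the remainder mod 6: 0, 1, ..., 5
The construction assigns one state to each remainder
Number of remainders = 6

6


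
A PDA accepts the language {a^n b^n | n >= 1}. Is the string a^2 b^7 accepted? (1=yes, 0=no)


Language requires equal numbers of a's and b's
PDA pushes for each 'a', pops for each 'b'
Number of a's = 2
Number of b's = 7
2 != 7 -> Reject

0


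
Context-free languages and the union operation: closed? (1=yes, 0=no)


CFL closure properties:
  Closed under: union, concatenation, Kleene star
  NOT closed under: intersection, complement
Operation 'union' is in closed list -> Yes (closed)

1


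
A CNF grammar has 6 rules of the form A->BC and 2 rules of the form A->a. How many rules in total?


CNF allows two rule forms:
  A -> BC (binary): 6 rules
  A -> a (terminal): 2 rules
Total = 6 + 2 = 8

8


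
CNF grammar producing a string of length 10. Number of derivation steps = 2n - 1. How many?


Chomsky Normal Form derivation:
String length n = 10
Each step either:
  - Splits a nonterminal into two (n-1 such steps)
  - Converts a nonterminal to terminal (n such steps)
Total = (n-1) + n = 2n - 1
= 2(10) - 1
= 20 - 1
= 19

19


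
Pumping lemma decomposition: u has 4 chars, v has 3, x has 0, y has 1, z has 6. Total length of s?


|s| = |u| + |v| + |x| + |y| + |z|
= 4 + 3 + 0 + 1 + 6
= 7 + 0 + 7
= 7 + 7
= 14

14


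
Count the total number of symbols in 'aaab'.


String: 'aaab'
Counting characters:
  'a' appears 3 time(s)
  'b' appears 1 time(s)
Total length = 3 + 1 = 4

4


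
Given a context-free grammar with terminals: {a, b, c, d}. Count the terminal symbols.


Terminal symbols: a, b, c, d
Counting each: a (#1), b (#2), c (#3), d (#4)
Total = 4

4


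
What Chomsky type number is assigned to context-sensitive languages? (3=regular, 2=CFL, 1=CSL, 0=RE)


Chomsky hierarchy levels:
  Type 3: Regular (DFA/NFA/regex)
  Type 2: Context-free (PDA)
  Type 1: Context-sensitive
  Type 0: Recursively enumerable (TM)
'context-sensitive' corresponds to Type 1

1


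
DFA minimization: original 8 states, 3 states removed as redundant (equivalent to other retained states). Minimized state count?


Original DFA: 8 states
Redundant states removed: 3
Minimized states = original - removed
= 8 - 3
= 5

5


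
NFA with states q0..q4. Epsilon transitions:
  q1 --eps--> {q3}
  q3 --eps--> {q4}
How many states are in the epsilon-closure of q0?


Starting from q0
Initialize closure = {q0}
q0 has no outgoing epsilon transitions -> nothing to add
Final closure: {q0}
Size = 1

1


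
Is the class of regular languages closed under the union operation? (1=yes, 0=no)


Regular languages are closed under:
- Union (DFA product construction)
- Intersection (DFA product construction)
- Complement (swap accept/reject states)
- Concatenation (NFA construction)
- Kleene star (NFA construction)
union is in this list
Therefore: closed

1


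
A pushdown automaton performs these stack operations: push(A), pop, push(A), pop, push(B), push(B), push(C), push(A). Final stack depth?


Tracing stack operations:
  push(A) -> stack = [A], depth=1
  pop -> removed A, stack = [], depth=0
  push(A) -> stack = [A], depth=1
  pop -> removed A, stack = [], depth=0
  push(B) -> stack = [B], depth=1
  push(B) -> stack = [B,B], depth=2
  push(C) -> stack = [B,B,C], depth=3
  push(A) -> stack = [B,B,C,A], depth=4
Final depth = 4

4


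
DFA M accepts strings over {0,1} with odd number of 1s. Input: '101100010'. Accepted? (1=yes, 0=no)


DFA has 2 states: q_even (start, accept=no) and q_odd
Processing string '101100010' character by character:
  Position 0: read '1', 1-count=1 -> q_odd
  Position 1: read '0', 1-count=1 -> q_odd (no change)
  Position 2: read '1', 1-count=2 -> q_even
  Position 3: read '1', 1-count=3 -> q_odd
  Position 4: read '0', 1-count=3 -> q_odd (no change)
  Position 5: read '0', 1-count=3 -> q_odd (no change)
  Position 6: read '0', 1-count=3 -> q_odd (no change)
  Position 7: read '1', 1-count=4 -> q_even
  Position 8: read '0', 1-count=4 -> q_even (no change)
Final state: q_even, total 1s = 4 (even); the DFA requires an odd count -> reject

0


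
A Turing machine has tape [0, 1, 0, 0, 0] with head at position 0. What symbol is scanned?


Tape: [0, 1, 0, 0, 0]
Positions: 0 1 2 3 4
Values:    0 1 0 0 0
Head at position 0
tape[0] = 0

0


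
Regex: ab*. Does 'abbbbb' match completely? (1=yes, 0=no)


Pattern: ab*
String: 'abbbbb'
Pattern requires: exactly one 'a' followed by zero or more 'b's
First char is 'a' -> OK
Rest 'bbbbb': all b's? Yes
Result: 1

1


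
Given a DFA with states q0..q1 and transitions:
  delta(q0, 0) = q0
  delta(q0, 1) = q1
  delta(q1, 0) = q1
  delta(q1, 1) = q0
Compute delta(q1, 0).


Looking up transition function:
delta(q1, 0) in the table
Row: q1, Column: 0
Result: q1

q1


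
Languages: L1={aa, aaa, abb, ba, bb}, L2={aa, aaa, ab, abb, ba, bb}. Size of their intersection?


L1 = {aa, aaa, abb, ba, bb}
L2 = {aa, aaa, ab, abb, ba, bb}
Checking each string in L1 against L2:
  'aa': in L2? Yes
  'aaa': in L2? Yes
  'abb': in L2? Yes
  'ba': in L2? Yes
  'bb': in L2? Yes
Intersection = {aa, aaa, abb, ba, bb}
|L1 ∩ L2| = 5

5


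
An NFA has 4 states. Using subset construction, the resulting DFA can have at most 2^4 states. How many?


NFA has 4 states
Subset construction: each DFA state = subset of NFA states
Maximum subsets = 2^4
2^4 = 16

16


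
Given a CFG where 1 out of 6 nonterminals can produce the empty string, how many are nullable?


Nonterminals: {S, A, B, C, D, E}
A nonterminal is nullable if it can derive epsilon
Counting nullable nonterminals: 1
Total nullable = 1

1


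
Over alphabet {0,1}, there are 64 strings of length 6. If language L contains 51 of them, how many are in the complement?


Alphabet: {0,1}
String length: 6
Total strings of length 6 = 2^6 = 64
Strings in L = 51
Complement = total - |L|
= 64 - 51
= 13

13


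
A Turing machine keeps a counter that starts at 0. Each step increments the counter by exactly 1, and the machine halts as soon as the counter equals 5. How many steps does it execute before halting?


Counter starts at 0. Counting sequence:
  Step 1: counter = 1
  Step 2: counter = 2
  Step 3: counter = 3
  Step 4: counter = 4
  Step 5: counter = 5
Counter reached 5 -> halt
Total steps = 5

5


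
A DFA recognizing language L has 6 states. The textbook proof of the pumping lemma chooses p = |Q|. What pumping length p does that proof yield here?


Pumping lemma for regular languages (standard proof):
Take p = |Q|, the number of DFA states.
Any string of length >= |Q| passes through |Q|+1 states while reading its first |Q| symbols,
so by pigeonhole some state repeats, giving the loop that can be pumped.
Here |Q| = 6
Therefore the proof uses p = 6

6


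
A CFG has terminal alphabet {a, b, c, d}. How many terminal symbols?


Terminal symbols: a, b, c, d
Counting each: a (#1), b (#2), c (#3), d (#4)
Total = 4

4


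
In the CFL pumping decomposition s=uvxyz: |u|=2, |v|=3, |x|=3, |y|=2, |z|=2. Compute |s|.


|s| = |u| + |v| + |x| + |y| + |z|
= 2 + 3 + 3 + 2 + 2
= 5 + 3 + 4
= 8 + 4
= 12

12


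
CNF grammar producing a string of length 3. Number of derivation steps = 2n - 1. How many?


Chomsky Normal Form derivation:
String length n = 3
Each step either:
  - Splits a nonterminal into two (n-1 such steps)
  - Converts a nonterminal to terminal (n such steps)
Total = (n-1) + n = 2n - 1
= 2(3) - 1
= 6 - 1
= 5

5


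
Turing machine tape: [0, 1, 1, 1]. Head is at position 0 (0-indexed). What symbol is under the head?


Tape: [0, 1, 1, 1]
Positions: 0 1 2 3
Values:    0 1 1 1
Head at position 0
tape[0] = 0

0


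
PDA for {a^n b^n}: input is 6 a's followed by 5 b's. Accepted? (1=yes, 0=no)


Language requires equal numbers of a's and b's
PDA pushes for each 'a', pops for each 'b'
Number of a's = 6
Number of b's = 5
6 != 5 -> Reject

0


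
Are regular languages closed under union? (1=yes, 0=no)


Regular languages are closed under:
- Union (DFA product construction)
- Intersection (DFA product construction)
- Complement (swap accept/reject states)
- Concatenation (NFA construction)
- Kleene star (NFA construction)
union is in this list
Therefore: closed

1


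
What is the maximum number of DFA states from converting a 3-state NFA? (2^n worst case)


NFA has 3 states
Subset construction: each DFA state = subset of NFA states
Maximum subsets = 2^3
2^3 = 8

8


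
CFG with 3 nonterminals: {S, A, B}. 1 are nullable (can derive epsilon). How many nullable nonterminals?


Nonterminals: {S, A, B}
A nonterminal is nullable if it can derive epsilon
Counting nullable nonterminals: 1
Total nullable = 1

1


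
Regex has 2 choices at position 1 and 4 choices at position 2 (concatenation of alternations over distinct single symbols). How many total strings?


First group: 2 alternatives
Second group: 4 alternatives
Concatenation: each choice from group 1 pairs with each from group 2
Total = 2 x 4 = 8

8


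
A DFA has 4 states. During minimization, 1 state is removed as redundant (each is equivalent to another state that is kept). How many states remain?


Original DFA: 4 states
Redundant states removed: 1
Minimized states = original - removed
= 4 - 1
= 3

3


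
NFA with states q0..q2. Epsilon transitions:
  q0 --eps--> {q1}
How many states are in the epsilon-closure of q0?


Starting from q0
Initialize closure = {q0}
Follow epsilon from q0 -> add q1
Final closure: {q0, q1}
Size = 2

2


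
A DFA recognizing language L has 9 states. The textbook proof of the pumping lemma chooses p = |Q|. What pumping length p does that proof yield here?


Pumping lemma for regular languages (standard proof):
Take p = |Q|, the number of DFA states.
Any string of length >= |Q| passes through |Q|+1 states while reading its first |Q| symbols,
so by pigeonhole some state repeats, giving the loop that can be pumped.
Here |Q| = 9
Therefore the proof uses p = 9

9


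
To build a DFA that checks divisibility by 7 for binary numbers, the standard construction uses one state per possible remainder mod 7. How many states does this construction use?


Divisibility by 7 is tracked via the remainder mod 7: 0, 1, ..., 6
The construction assigns one state to each remainder
Number of remainders = 7

7


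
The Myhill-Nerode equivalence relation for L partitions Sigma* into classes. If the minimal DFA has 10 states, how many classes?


Myhill-Nerode theorem:
Number of equivalence classes = number of states in minimal DFA
Minimal DFA states = 10
Therefore equivalence classes = 10

10


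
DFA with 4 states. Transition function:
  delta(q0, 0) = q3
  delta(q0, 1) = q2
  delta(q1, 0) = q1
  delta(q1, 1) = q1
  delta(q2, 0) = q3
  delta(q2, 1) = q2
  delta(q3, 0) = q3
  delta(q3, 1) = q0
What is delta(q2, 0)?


Looking up transition function:
delta(q2, 0) in the table
Row: q2, Column: 0
Result: q3

q3


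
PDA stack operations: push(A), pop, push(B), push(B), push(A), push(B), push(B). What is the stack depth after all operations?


Tracing stack operations:
  push(A) -> stack = [A], depth=1
  pop -> removed A, stack = [], depth=0
  push(B) -> stack = [B], depth=1
  push(B) -> stack = [B,B], depth=2
  push(A) -> stack = [B,B,A], depth=3
  push(B) -> stack = [B,B,A,B], depth=4
  push(B) -> stack = [B,B,A,B,B], depth=5
Final depth = 5

5


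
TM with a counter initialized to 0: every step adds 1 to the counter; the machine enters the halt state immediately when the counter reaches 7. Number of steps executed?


Counter starts at 0. Counting sequence:
  Step 1: counter = 1
  Step 2: counter = 2
  Step 3: counter = 3
  Step 4: counter = 4
  Step 5: counter = 5
  Step 6: counter = 6
  Step 7: counter = 7
Counter reached 7 -> halt
Total steps = 7

7


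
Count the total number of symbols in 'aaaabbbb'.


String: 'aaaabbbb'
Counting characters:
  'a' appears 4 time(s)
  'b' appears 4 time(s)
Total length = 4 + 4 = 8

8


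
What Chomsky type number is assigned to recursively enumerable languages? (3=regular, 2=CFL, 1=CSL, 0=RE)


Chomsky hierarchy levels:
  Type 3: Regular (DFA/NFA/regex)
  Type 2: Context-free (PDA)
  Type 1: Context-sensitive
  Type 0: Recursively enumerable (TM)
'recursively enumerable' corresponds to Type 0

0


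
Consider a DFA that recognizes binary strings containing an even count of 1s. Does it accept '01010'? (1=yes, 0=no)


DFA has 2 states: q_even (start, accept=yes) and q_odd
Processing string '01010' character by character:
  Position 0: read '0', 1-count=0 -> q_even (no change)
  Position 1: read '1', 1-count=1 -> q_odd
  Position 2: read '0', 1-count=1 -> q_odd (no change)
  Position 3: read '1', 1-count=2 -> q_even
  Position 4: read '0', 1-count=2 -> q_even (no change)
Final state: q_even, total 1s = 2 (even); the DFA requires an even count -> accept

1


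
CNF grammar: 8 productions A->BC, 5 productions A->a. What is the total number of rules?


CNF allows two rule forms:
  A -> BC (binary): 8 rules
  A -> a (terminal): 5 rules
Total = 8 + 5 = 13

13


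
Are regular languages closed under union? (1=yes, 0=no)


Regular languages are closed under all standard operations:
- Union: Yes (product construction)
- Intersection: Yes (product construction)
- Complement: Yes (swap accept/reject)
- Concatenation: Yes (NFA construction)
Operation: union -> Closed

1


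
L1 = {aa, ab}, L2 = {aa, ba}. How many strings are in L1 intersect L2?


L1 = {aa, ab}
L2 = {aa, ba}
Checking each string in L1 against L2:
  'aa': in L2? Yes
  'ab': in L2? No
Intersection = {aa}
|L1 ∩ L2| = 1

1


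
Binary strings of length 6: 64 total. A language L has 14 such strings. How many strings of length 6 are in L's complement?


Alphabet: {0,1}
String length: 6
Total strings of length 6 = 2^6 = 64
Strings in L = 14
Complement = total - |L|
= 64 - 14
= 50

50


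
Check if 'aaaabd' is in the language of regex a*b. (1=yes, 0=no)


Pattern: a*b
String: 'aaaabd'
Pattern requires: zero or more 'a's followed by exactly one 'b'
Found 4 leading 'a's
Remaining: 'bd'
Remaining is not 'b' -> no match
Result: 0

0


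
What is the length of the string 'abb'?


String: 'abb'
Counting characters:
  'a' appears 1 time(s)
  'b' appears 2 time(s)
Total length = 1 + 2 = 3

3


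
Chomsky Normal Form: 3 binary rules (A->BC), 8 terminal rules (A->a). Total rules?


CNF allows two rule forms:
  A -> BC (binary): 3 rules
  A -> a (terminal): 8 rules
Total = 3 + 8 = 11

11


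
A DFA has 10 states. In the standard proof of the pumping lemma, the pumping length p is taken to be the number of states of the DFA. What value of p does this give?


Pumping lemma for regular languages (standard proof):
Take p = |Q|, the number of DFA states.
Any string of length >= |Q| passes through |Q|+1 states while reading its first |Q| symbols,
so by pigeonhole some state repeats, giving the loop that can be pumped.
Here |Q| = 10
Therefore the proof uses p = 10

10


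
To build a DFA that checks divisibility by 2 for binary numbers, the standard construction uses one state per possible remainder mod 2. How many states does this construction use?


Divisibility by 2 is tracked via the remainder mod 2: 0, 1, ..., 1
The construction assigns one state to each remainder
Number of remainders = 2

2


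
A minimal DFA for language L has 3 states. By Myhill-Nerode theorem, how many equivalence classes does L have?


Myhill-Nerode theorem:
Number of equivalence classes = number of states in minimal DFA
Minimal DFA states = 3
Therefore equivalence classes = 3

3


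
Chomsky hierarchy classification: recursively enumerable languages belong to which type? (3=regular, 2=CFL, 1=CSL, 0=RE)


Chomsky hierarchy levels:
  Type 3: Regular (DFA/NFA/regex)
  Type 2: Context-free (PDA)
  Type 1: Context-sensitive
  Type 0: Recursively enumerable (TM)
'recursively enumerable' corresponds to Type 0

0


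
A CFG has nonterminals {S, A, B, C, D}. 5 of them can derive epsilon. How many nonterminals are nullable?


Nonterminals: {S, A, B, C, D}
A nonterminal is nullable if it can derive epsilon
Counting nullable nonterminals: 5
Total nullable = 5

5


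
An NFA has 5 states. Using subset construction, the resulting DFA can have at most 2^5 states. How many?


NFA has 5 states
Subset construction: each DFA state = subset of NFA states
Maximum subsets = 2^5
2^5 = 32

32


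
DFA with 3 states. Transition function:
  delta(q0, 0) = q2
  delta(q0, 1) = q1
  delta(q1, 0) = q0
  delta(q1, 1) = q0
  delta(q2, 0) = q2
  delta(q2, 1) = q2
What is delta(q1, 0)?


Looking up transition function:
delta(q1, 0) in the table
Row: q1, Column: 0
Result: q0

q0


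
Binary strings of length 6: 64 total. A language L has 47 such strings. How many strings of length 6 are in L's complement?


Alphabet: {0,1}
String length: 6
Total strings of length 6 = 2^6 = 64
Strings in L = 47
Complement = total - |L|
= 64 - 47
= 17

17


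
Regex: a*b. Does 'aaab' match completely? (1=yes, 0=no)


Pattern: a*b
String: 'aaab'
Pattern requires: zero or more 'a's followed by exactly one 'b'
Found 3 leading 'a's
Remaining: 'b'
Remaining is exactly 'b' -> match
Result: 1

1


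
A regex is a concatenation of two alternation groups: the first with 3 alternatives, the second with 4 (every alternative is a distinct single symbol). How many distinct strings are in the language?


First group: 3 alternatives
Second group: 4 alternatives
Concatenation: each choice from group 1 pairs with each from group 2
Total = 3 x 4 = 12

12


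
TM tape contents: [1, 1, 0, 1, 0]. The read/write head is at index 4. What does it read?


Tape: [1, 1, 0, 1, 0]
Positions: 0 1 2 3 4
Values:    1 1 0 1 0
Head at position 4
tape[4] = 0

0


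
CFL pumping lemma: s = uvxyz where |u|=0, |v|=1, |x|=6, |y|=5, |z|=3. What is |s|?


|s| = |u| + |v| + |x| + |y| + |z|
= 0 + 1 + 6 + 5 + 3
= 1 + 6 + 8
= 7 + 8
= 15

15


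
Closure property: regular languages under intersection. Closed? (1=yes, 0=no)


Regular languages are closed under:
- Union (DFA product construction)
- Intersection (DFA product construction)
- Complement (swap accept/reject states)
- Concatenation (NFA construction)
- Kleene star (NFA construction)
intersection is in this list
Therefore: closed

1


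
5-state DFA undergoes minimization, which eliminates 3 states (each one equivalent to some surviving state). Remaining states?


Original DFA: 5 states
Redundant states removed: 3
Minimized states = original - removed
= 5 - 3
= 2

2


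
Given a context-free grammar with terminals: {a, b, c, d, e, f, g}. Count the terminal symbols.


Terminal symbols: a, b, c, d, e, f, g
Counting each: a (#1), b (#2), c (#3), d (#4), e (#5), f (#6), g (#7)
Total = 7

7


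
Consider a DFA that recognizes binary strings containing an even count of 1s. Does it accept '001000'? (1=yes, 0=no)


DFA has 2 states: q_even (start, accept=yes) and q_odd
Processing string '001000' character by character:
  Position 0: read '0', 1-count=0 -> q_even (no change)
  Position 1: read '0', 1-count=0 -> q_even (no change)
  Position 2: read '1', 1-count=1 -> q_odd
  Position 3: read '0', 1-count=1 -> q_odd (no change)
  Position 4: read '0', 1-count=1 -> q_odd (no change)
  Position 5: read '0', 1-count=1 -> q_odd (no change)
Final state: q_odd, total 1s = 1 (odd); the DFA requires an even count -> reject

0


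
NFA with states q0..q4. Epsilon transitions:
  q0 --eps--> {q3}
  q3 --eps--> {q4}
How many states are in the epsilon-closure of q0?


Starting from q0
Initialize closure = {q0}
Follow epsilon from q0 -> add q3
Follow epsilon from q3 -> add q4
Final closure: {q0, q3, q4}
Size = 3

3


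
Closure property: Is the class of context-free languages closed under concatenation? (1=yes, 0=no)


CFL closure properties:
  Closed under: union, concatenation, Kleene star
  NOT closed under: intersection, complement
Operation 'concatenation' is in closed list -> Yes (closed)

1


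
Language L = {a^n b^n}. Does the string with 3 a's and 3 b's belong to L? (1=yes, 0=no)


Language requires equal numbers of a's and b's
PDA pushes for each 'a', pops for each 'b'
Number of a's = 3
Number of b's = 3
3 == 3 -> Accept

1


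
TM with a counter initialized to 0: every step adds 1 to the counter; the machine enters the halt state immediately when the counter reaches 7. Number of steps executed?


Counter starts at 0. Counting sequence:
  Step 1: counter = 1
  Step 2: counter = 2
  Step 3: counter = 3
  Step 4: counter = 4
  Step 5: counter = 5
  Step 6: counter = 6
  Step 7: counter = 7
Counter reached 7 -> halt
Total steps = 7

7


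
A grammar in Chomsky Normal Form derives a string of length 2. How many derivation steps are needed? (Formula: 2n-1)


Chomsky Normal Form derivation:
String length n = 2
Each step either:
  - Splits a nonterminal into two (n-1 such steps)
  - Converts a nonterminal to terminal (n such steps)
Total = (n-1) + n = 2n - 1
= 2(2) - 1
= 4 - 1
= 3

3


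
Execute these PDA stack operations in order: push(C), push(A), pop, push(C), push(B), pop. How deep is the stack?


Tracing stack operations:
  push(C) -> stack = [C], depth=1
  push(A) -> stack = [C,A], depth=2
  pop -> removed A, stack = [C], depth=1
  push(C) -> stack = [C,C], depth=2
  push(B) -> stack = [C,C,B], depth=3
  pop -> removed B, stack = [C,C], depth=2
Final depth = 2

2


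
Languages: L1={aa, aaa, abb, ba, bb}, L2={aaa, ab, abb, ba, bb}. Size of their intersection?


L1 = {aa, aaa, abb, ba, bb}
L2 = {aaa, ab, abb, ba, bb}
Checking each string in L1 against L2:
  'aa': in L2? No
  'aaa': in L2? Yes
  'abb': in L2? Yes
  'ba': in L2? Yes
  'bb': in L2? Yes
Intersection = {aaa, abb, ba, bb}
|L1 ∩ L2| = 4

4


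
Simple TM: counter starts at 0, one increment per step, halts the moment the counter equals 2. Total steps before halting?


Counter starts at 0. Counting sequence:
  Step 1: counter = 1
  Step 2: counter = 2
Counter reached 2 -> halt
Total steps = 2

2


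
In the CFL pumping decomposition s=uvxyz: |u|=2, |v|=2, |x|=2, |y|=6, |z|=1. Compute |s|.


|s| = |u| + |v| + |x| + |y| + |z|
= 2 + 2 + 2 + 6 + 1
= 4 + 2 + 7
= 6 + 7
= 13

13


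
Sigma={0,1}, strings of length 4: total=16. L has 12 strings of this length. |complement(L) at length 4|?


Alphabet: {0,1}
String length: 4
Total strings of length 4 = 2^4 = 16
Strings in L = 12
Complement = total - |L|
= 16 - 12
= 4

4


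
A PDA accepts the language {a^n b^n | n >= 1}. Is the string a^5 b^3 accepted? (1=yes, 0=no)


Language requires equal numbers of a's and b's
PDA pushes for each 'a', pops for each 'b'
Number of a's = 5
Number of b's = 3
5 != 3 -> Reject

0


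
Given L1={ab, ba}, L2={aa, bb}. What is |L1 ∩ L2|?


L1 = {ab, ba}
L2 = {aa, bb}
Checking each string in L1 against L2:
  'ab': in L2? No
  'ba': in L2? No
Intersection = {}
|L1 ∩ L2| = 0

0


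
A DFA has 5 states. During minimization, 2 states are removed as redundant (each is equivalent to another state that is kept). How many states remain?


Original DFA: 5 states
Redundant states removed: 2
Minimized states = original - removed
= 5 - 2
= 3

3


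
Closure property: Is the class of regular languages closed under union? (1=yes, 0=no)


Regular languages are closed under all standard operations:
- Union: Yes (product construction)
- Intersection: Yes (product construction)
- Complement: Yes (swap accept/reject)
- Concatenation: Yes (NFA construction)
Operation: union -> Closed

1


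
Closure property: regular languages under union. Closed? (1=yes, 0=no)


Regular languages are closed under:
- Union (DFA product construction)
- Intersection (DFA product construction)
- Complement (swap accept/reject states)
- Concatenation (NFA construction)
- Kleene star (NFA construction)
union is in this list
Therefore: closed

1


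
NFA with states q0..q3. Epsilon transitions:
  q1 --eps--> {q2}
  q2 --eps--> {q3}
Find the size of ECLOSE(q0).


Starting from q0
Initialize closure = {q0}
q0 has no outgoing epsilon transitions -> nothing to add
Final closure: {q0}
Size = 1

1


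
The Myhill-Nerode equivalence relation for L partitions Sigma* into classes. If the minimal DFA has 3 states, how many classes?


Myhill-Nerode theorem:
Number of equivalence classes = number of states in minimal DFA
Minimal DFA states = 3
Therefore equivalence classes = 3

3


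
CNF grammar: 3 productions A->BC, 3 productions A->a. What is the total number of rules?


CNF allows two rule forms:
  A -> BC (binary): 3 rules
  A -> a (terminal): 3 rules
Total = 3 + 3 = 6

6


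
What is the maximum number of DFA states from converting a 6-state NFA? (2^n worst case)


NFA has 6 states
Subset construction: each DFA state = subset of NFA states
Maximum subsets = 2^6
2^6 = 64

64


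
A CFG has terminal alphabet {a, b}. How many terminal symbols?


Terminal symbols: a, b
Counting each: a (#1), b (#2)
Total = 2

2


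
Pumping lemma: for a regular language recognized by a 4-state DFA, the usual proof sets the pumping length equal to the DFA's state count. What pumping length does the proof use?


Pumping lemma for regular languages (standard proof):
Take p = |Q|, the number of DFA states.
Any string of length >= |Q| passes through |Q|+1 states while reading its first |Q| symbols,
so by pigeonhole some state repeats, giving the loop that can be pumped.
Here |Q| = 4
Therefore the proof uses p = 4

4
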